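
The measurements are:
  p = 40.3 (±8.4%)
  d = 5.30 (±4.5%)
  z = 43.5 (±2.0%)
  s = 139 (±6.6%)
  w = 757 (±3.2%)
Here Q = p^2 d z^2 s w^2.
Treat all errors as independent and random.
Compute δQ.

Each factor contributes (exponent × relative error)² to (δQ/Q)²:
  (2·δp/p)² = (2×0.0840)² = 0.0282;  (1·δd/d)² = (1×0.0450)² = 0.00202;  (2·δz/z)² = (2×0.0200)² = 0.00160;  (1·δs/s)² = (1×0.0660)² = 0.00436;  (2·δw/w)² = (2×0.0320)² = 0.00410
δQ/Q = √(0.0403) = 0.201
Q = 1.3e+15, so δQ = 0.201 × 1.3e+15 = 2.6e+14.

2.6e+14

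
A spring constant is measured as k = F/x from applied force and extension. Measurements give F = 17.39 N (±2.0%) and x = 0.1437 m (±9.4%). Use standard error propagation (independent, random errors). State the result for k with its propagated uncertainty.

Since k is a product/quotient, work with relative uncertainties:
  (1·δF/F)² = (1×0.0200)² = 0.000400;  (-1·δx/x)² = (-1×0.0940)² = 0.00884
δk/k = √(0.00924) = 0.0961
k = 121.0 N/m, so δk = 0.0961 × 121.0 = 11.6 N/m.

121.0 ± 11.6 N/m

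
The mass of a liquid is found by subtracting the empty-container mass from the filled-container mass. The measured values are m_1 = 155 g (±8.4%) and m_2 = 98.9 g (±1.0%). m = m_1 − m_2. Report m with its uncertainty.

Each term contributes (cᵢ δxᵢ)² to (δm)²:
  (δm_1)² = 170;  (δm_2)² = 0.978
δm = √(170) = 13.1 g
m = 56.1 g.

56.1 ± 13.1 g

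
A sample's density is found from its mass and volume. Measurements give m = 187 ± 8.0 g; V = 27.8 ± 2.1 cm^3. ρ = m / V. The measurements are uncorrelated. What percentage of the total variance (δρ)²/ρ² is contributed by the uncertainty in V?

75.7%

(δρ/ρ)² = (1·δm/m)² + (-1·δV/V)²
  m term: (1×0.0428)² = 0.00183
  V term: (-1×0.0755)² = 0.00571
Total = 0.00754. Share from V = 0.00571/0.00754 = 0.757.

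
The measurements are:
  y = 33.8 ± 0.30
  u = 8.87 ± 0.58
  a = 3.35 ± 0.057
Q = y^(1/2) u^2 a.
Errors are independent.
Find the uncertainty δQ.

Relative error in a monomial: (δQ/Q)² = Σ (nᵢ · δxᵢ/xᵢ)².
  (½·δy/y)² = (0.5×0.00888)² = 1.97e-05;  (2·δu/u)² = (2×0.0654)² = 0.0171;  (1·δa/a)² = (1×0.0170)² = 0.000290
δQ/Q = √(0.0174) = 0.132
Q = 1530, so δQ = 0.132 × 1530 = 202.

202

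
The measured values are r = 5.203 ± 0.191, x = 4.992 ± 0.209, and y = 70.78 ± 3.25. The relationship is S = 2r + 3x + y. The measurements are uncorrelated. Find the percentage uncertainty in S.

3.46%

Sums and differences: (δS)² = Σ (cᵢ δxᵢ)².
  (2·δr)² = 0.146;  (3·δx)² = 0.393;  (δy)² = 10.6
δS = √(11.1) = 3.33
S = 96.16, so δS/S = 3.33/96.16 = 0.0346.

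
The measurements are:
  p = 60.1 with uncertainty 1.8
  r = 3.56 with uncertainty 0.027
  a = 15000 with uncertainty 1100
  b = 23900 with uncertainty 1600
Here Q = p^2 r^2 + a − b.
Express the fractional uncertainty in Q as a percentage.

Let w = p^2·r^2 = 45800. δw/w = √((2·δp/p)² + (2·δr/r)²) = √(0.00359 + 0.000230) = 0.0618, so δw = 2830.
Q = w + a − b: δQ = √(δw² + δa² + δb²) = √(8e+06 + 1.21e+06 + 2.56e+06) = 3430
Q = 36900, so δQ/Q = 3430/36900 = 0.0930.

9.30%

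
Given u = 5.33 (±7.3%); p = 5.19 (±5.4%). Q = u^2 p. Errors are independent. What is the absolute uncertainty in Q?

23.0

Since Q is a product/quotient, work with relative uncertainties:
  (2·δu/u)² = (2×0.0730)² = 0.0213;  (1·δp/p)² = (1×0.0540)² = 0.00292
δQ/Q = √(0.0242) = 0.156
Q = 147, so δQ = 0.156 × 147 = 23.0.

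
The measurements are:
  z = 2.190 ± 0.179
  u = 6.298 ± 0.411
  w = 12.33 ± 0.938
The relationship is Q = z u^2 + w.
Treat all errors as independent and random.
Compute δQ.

13.4

Let p = z·u^2 = 86.87. δp/p = √((1·δz/z)² + (2·δu/u)²) = √(0.00668 + 0.0170) = 0.154, so δp = 13.4.
Q = p + w: δQ = √(δp² + δw²) = √(179 + 0.880) = 13.4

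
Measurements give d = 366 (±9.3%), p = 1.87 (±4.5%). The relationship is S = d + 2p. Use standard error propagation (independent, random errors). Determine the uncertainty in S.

34.0

Sums and differences: (δS)² = Σ (cᵢ δxᵢ)².
  (δd)² = 1160;  (2·δp)² = 0.0283
δS = √(1160) = 34.0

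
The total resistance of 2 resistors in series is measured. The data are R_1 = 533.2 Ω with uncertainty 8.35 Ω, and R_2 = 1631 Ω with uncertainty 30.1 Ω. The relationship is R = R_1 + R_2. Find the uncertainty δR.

For a sum/difference, combine absolute errors in quadrature:
  (δR_1)² = 69.7;  (δR_2)² = 906
δR = √(976) = 31.2 Ω

31.2 Ω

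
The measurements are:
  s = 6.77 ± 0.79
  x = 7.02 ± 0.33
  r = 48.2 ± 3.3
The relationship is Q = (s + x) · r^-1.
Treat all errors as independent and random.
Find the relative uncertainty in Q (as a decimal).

0.0924

Let u = s + x = 13.8. δu = √(δs² + δx²) = √(0.624 + 0.109) = 0.856, so δu/u = 0.0621.
Q is then a monomial in u, r:
δQ/Q = √((δu/u)² + (-1·δr/r)²) = √(0.00385 + 0.00469) = 0.0924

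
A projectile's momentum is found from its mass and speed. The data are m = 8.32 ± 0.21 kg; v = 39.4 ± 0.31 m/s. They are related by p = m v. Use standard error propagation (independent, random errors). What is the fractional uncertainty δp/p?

Each factor contributes (exponent × relative error)² to (δp/p)²:
  (1·δm/m)² = (1×0.0252)² = 0.000637;  (1·δv/v)² = (1×0.00787)² = 6.19e-05
δp/p = √(0.000699) = 0.0264

0.0264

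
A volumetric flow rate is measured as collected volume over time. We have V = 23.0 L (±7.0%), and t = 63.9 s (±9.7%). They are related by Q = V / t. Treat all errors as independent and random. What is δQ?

0.0431 L/s

Each factor contributes (exponent × relative error)² to (δQ/Q)²:
  (1·δV/V)² = (1×0.0700)² = 0.00490;  (-1·δt/t)² = (-1×0.0970)² = 0.00941
δQ/Q = √(0.0143) = 0.120
Q = 0.360 L/s, so δQ = 0.120 × 0.360 = 0.0431 L/s.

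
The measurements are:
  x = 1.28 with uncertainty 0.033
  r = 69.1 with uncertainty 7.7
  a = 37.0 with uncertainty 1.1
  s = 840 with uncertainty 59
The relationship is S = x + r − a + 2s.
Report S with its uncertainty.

Each term contributes (cᵢ δxᵢ)² to (δS)²:
  (δx)² = 0.00109;  (δr)² = 59.3;  (δa)² = 1.21;  (2·δs)² = 13900
δS = √(14000) = 118
S = 1710.

1710 ± 118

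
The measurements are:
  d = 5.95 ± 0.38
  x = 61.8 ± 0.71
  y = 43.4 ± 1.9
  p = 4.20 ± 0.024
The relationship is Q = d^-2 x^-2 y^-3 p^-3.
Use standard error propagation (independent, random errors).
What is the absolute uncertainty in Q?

2.26e-13

Relative error in a monomial: (δQ/Q)² = Σ (nᵢ · δxᵢ/xᵢ)².
  (-2·δd/d)² = (-2×0.0639)² = 0.0163;  (-2·δx/x)² = (-2×0.0115)² = 0.000528;  (-3·δy/y)² = (-3×0.0438)² = 0.0172;  (-3·δp/p)² = (-3×0.00571)² = 0.000294
δQ/Q = √(0.0344) = 0.185
Q = 1.22e-12, so δQ = 0.185 × 1.22e-12 = 2.26e-13.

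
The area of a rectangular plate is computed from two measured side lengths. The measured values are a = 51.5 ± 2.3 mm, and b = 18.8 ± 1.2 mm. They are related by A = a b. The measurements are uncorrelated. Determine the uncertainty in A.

A is a product of powers, so relative uncertainties combine in quadrature:
  (1·δa/a)² = (1×0.0447)² = 0.00199;  (1·δb/b)² = (1×0.0638)² = 0.00407
δA/A = √(0.00607) = 0.0779
A = 968 mm^2, so δA = 0.0779 × 968 = 75.4 mm^2.

75.4 mm^2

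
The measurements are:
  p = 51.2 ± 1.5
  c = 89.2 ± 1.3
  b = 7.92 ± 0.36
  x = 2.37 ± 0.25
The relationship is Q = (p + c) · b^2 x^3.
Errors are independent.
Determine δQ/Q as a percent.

33.0%

Let u = p + c = 140. δu = √(δp² + δc²) = √(2.25 + 1.69) = 1.98, so δu/u = 0.0141.
Q is then a monomial in u, b, x:
δQ/Q = √((δu/u)² + (2·δb/b)² + (3·δx/x)²) = √(0.000200 + 0.00826 + 0.100) = 0.330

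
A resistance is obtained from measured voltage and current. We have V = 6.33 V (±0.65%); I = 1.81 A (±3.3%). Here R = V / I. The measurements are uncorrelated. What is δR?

Products/powers → add relative errors in quadrature, weighted by exponent:
  (1·δV/V)² = (1×0.00650)² = 4.22e-05;  (-1·δI/I)² = (-1×0.0330)² = 0.00109
δR/R = √(0.00113) = 0.0336
R = 3.50 Ω, so δR = 0.0336 × 3.50 = 0.118 Ω.

0.118 Ω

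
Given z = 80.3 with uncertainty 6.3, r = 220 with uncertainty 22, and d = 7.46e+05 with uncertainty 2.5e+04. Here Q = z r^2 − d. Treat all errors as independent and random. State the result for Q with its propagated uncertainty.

Let p = z·r^2 = 3.89e+06. δp/p = √((1·δz/z)² + (2·δr/r)²) = √(0.00616 + 0.0400) = 0.215, so δp = 8.35e+05.
Q = p − d: δQ = √(δp² + δd²) = √(6.97e+11 + 6.25e+08) = 8.35e+05
Q = 3.14e+06.

(3.14 ± 0.835) × 10^6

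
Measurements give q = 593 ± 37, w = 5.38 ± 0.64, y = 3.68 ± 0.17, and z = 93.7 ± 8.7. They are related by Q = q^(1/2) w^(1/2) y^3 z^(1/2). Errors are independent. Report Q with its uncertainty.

For a monomial Q ∝ q^(1/2), w^(1/2), y^3, z^(1/2), fractional errors add in quadrature:
  (½·δq/q)² = (0.5×0.0624)² = 0.000973;  (½·δw/w)² = (0.5×0.119)² = 0.00354;  (3·δy/y)² = (3×0.0462)² = 0.0192;  (½·δz/z)² = (0.5×0.0928)² = 0.00216
δQ/Q = √(0.0259) = 0.161
Q = 27200, so δQ = 0.161 × 27200 = 4380.

27200 ± 4380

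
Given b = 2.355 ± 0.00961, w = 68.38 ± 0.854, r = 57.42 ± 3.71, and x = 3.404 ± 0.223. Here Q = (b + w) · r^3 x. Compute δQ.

9.34e+06

Let u = b + w = 70.73. δu = √(δb² + δw²) = √(9.24e-05 + 0.729) = 0.854, so δu/u = 0.0121.
Q is then a monomial in u, r, x:
δQ/Q = √((δu/u)² + (3·δr/r)² + (1·δx/x)²) = √(0.000146 + 0.0376 + 0.00429) = 0.205
Q = 4.558e+07, so δQ = 0.205 × 4.558e+07 = 9.34e+06.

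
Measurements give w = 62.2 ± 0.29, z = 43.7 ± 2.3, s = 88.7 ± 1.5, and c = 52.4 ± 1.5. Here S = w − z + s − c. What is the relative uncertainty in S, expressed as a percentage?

Absolute uncertainties add in quadrature for a linear combination:
  (δw)² = 0.0841;  (δz)² = 5.29;  (δs)² = 2.25;  (δc)² = 2.25
δS = √(9.87) = 3.14
S = 54.8, so δS/S = 3.14/54.8 = 0.0573.

5.73%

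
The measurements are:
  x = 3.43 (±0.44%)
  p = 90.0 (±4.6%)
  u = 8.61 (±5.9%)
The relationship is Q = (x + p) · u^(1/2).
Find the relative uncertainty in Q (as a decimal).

Let w = x + p = 93.4. δw = √(δx² + δp²) = √(0.000228 + 17.1) = 4.14, so δw/w = 0.0443.
Q is then a monomial in w, u:
δQ/Q = √((δw/w)² + (½·δu/u)²) = √(0.00196 + 0.000870) = 0.0532

0.0532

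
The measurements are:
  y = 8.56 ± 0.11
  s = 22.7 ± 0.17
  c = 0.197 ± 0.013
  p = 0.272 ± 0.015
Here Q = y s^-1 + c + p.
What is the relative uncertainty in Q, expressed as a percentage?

2.44%

Let w = y·s^-1 = 0.377. δw/w = √((1·δy/y)² + (-1·δs/s)²) = √(0.000165 + 5.61e-05) = 0.0149, so δw = 0.00561.
Q = w + c + p: δQ = √(δw² + δc² + δp²) = √(3.15e-05 + 0.000169 + 0.000225) = 0.0206
Q = 0.846, so δQ/Q = 0.0206/0.846 = 0.0244.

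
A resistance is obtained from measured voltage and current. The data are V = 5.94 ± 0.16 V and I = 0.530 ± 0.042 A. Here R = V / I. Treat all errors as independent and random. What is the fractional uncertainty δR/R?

Each factor contributes (exponent × relative error)² to (δR/R)²:
  (1·δV/V)² = (1×0.0269)² = 0.000726;  (-1·δI/I)² = (-1×0.0792)² = 0.00628
δR/R = √(0.00701) = 0.0837

0.0837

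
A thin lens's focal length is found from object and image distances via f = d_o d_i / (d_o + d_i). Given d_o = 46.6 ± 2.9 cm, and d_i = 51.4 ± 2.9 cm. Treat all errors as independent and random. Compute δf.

∂f/∂d_o = (d_i/(d_o+d_i))² = 0.275;  ∂f/∂d_i = (d_o/(d_o+d_i))² = 0.226
δf = √((∂f/∂d_o · δd_o)² + (∂f/∂d_i · δd_i)²) = √(0.636 + 0.430) = 1.03 cm

1.03 cm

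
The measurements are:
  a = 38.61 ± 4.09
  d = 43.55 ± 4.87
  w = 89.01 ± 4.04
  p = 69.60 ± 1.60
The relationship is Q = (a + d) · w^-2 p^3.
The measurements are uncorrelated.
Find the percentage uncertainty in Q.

Let u = a + d = 82.16. δu = √(δa² + δd²) = √(16.7 + 23.7) = 6.36, so δu/u = 0.0774.
Q is then a monomial in u, w, p:
δQ/Q = √((δu/u)² + (-2·δw/w)² + (3·δp/p)²) = √(0.00599 + 0.00824 + 0.00476) = 0.138

13.8%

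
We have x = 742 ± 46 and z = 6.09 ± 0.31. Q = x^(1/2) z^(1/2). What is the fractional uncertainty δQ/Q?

0.0401

Relative error in a monomial: (δQ/Q)² = Σ (nᵢ · δxᵢ/xᵢ)².
  (½·δx/x)² = (0.5×0.0620)² = 0.000961;  (½·δz/z)² = (0.5×0.0509)² = 0.000648
δQ/Q = √(0.00161) = 0.0401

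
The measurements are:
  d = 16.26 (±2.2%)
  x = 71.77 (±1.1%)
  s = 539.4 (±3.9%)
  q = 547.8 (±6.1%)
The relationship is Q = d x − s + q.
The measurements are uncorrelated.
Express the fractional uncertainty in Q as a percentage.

Let p = d·x = 1167. δp/p = √((1·δd/d)² + (1·δx/x)²) = √(0.000484 + 0.000121) = 0.0246, so δp = 28.7.
Q = p − s + q: δQ = √(δp² + δs² + δq²) = √(824 + 443 + 1120) = 48.8
Q = 1175, so δQ/Q = 48.8/1175 = 0.0415.

4.15%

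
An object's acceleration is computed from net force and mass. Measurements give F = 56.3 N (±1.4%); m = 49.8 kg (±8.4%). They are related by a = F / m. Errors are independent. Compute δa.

For a monomial a ∝ F, m^-1, fractional errors add in quadrature:
  (1·δF/F)² = (1×0.0140)² = 0.000196;  (-1·δm/m)² = (-1×0.0840)² = 0.00706
δa/a = √(0.00725) = 0.0852
a = 1.13 m/s^2, so δa = 0.0852 × 1.13 = 0.0963 m/s^2.

0.0963 m/s^2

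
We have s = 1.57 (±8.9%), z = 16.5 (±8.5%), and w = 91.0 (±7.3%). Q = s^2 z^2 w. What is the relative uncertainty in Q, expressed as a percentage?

Products/powers → add relative errors in quadrature, weighted by exponent:
  (2·δs/s)² = (2×0.0890)² = 0.0317;  (2·δz/z)² = (2×0.0850)² = 0.0289;  (1·δw/w)² = (1×0.0730)² = 0.00533
δQ/Q = √(0.0659) = 0.257

25.7%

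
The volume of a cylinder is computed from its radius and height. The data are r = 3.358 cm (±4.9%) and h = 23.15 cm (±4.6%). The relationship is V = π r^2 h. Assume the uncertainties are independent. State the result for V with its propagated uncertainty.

Products/powers → add relative errors in quadrature, weighted by exponent:
  (2·δr/r)² = (2×0.0490)² = 0.00960;  (1·δh/h)² = (1×0.0460)² = 0.00212
δV/V = √(0.0117) = 0.108
V = 820.1 cm^3, so δV = 0.108 × 820.1 = 88.8 cm^3.

820.1 ± 88.8 cm^3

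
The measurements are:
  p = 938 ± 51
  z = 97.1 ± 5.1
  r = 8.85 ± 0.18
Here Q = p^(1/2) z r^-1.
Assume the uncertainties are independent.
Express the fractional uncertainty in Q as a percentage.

For a monomial Q ∝ p^(1/2), z, r^-1, fractional errors add in quadrature:
  (½·δp/p)² = (0.5×0.0544)² = 0.000739;  (1·δz/z)² = (1×0.0525)² = 0.00276;  (-1·δr/r)² = (-1×0.0203)² = 0.000414
δQ/Q = √(0.00391) = 0.0625

6.25%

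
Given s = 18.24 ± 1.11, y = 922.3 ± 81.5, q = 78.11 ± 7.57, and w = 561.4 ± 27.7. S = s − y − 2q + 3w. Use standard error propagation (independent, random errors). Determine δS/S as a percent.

Each term contributes (cᵢ δxᵢ)² to (δS)²:
  (δs)² = 1.23;  (δy)² = 6640;  (2·δq)² = 229;  (3·δw)² = 6910
δS = √(13800) = 117
S = 623.9, so δS/S = 117/623.9 = 0.188.

18.8%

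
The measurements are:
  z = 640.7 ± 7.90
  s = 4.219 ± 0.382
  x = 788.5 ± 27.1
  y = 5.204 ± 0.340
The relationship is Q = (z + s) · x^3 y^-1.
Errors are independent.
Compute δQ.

7.45e+09

Let u = z + s = 644.9. δu = √(δz² + δs²) = √(62.4 + 0.146) = 7.91, so δu/u = 0.0123.
Q is then a monomial in u, x, y:
δQ/Q = √((δu/u)² + (3·δx/x)² + (-1·δy/y)²) = √(0.000150 + 0.0106 + 0.00427) = 0.123
Q = 6.075e+10, so δQ = 0.123 × 6.075e+10 = 7.45e+09.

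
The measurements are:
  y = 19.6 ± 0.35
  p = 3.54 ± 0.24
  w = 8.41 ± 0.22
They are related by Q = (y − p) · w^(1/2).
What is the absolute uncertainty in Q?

1.37

Let u = y − p = 16.1. δu = √(δy² + δp²) = √(0.122 + 0.0576) = 0.424, so δu/u = 0.0264.
Q is then a monomial in u, w:
δQ/Q = √((δu/u)² + (½·δw/w)²) = √(0.000698 + 0.000171) = 0.0295
Q = 46.6, so δQ = 0.0295 × 46.6 = 1.37.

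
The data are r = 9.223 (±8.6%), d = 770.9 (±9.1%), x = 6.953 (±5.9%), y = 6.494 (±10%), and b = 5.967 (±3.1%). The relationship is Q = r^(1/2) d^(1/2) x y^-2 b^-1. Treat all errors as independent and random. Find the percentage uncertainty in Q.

22.0%

Each factor contributes (exponent × relative error)² to (δQ/Q)²:
  (½·δr/r)² = (0.5×0.0860)² = 0.00185;  (½·δd/d)² = (0.5×0.0910)² = 0.00207;  (1·δx/x)² = (1×0.0590)² = 0.00348;  (-2·δy/y)² = (-2×0.100)² = 0.0400;  (-1·δb/b)² = (-1×0.0310)² = 0.000961
δQ/Q = √(0.0484) = 0.220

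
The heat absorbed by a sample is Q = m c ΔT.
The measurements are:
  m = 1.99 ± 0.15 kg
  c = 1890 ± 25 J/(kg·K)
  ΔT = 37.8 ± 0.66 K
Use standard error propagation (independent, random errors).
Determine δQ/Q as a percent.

7.85%

For a monomial Q ∝ m, c, ΔT, fractional errors add in quadrature:
  (1·δm/m)² = (1×0.0754)² = 0.00568;  (1·δc/c)² = (1×0.0132)² = 0.000175;  (1·δΔT/ΔT)² = (1×0.0175)² = 0.000305
δQ/Q = √(0.00616) = 0.0785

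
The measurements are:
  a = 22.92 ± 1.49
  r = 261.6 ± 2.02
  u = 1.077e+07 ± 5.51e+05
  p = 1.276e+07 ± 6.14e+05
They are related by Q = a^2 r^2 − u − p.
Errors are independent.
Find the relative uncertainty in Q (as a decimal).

Let w = a^2·r^2 = 3.595e+07. δw/w = √((2·δa/a)² + (2·δr/r)²) = √(0.0169 + 0.000238) = 0.131, so δw = 4.71e+06.
Q = w − u − p: δQ = √(δw² + δu² + δp²) = √(2.22e+13 + 3.04e+11 + 3.77e+11) = 4.78e+06
Q = 1.242e+07, so δQ/Q = 4.78e+06/1.242e+07 = 0.385.

0.385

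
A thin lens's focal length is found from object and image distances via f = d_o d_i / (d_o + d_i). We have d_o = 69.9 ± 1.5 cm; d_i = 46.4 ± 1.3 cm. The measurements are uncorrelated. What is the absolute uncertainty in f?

0.527 cm

∂f/∂d_o = (d_i/(d_o+d_i))² = 0.159;  ∂f/∂d_i = (d_o/(d_o+d_i))² = 0.361
δf = √((∂f/∂d_o · δd_o)² + (∂f/∂d_i · δd_i)²) = √(0.0570 + 0.221) = 0.527 cm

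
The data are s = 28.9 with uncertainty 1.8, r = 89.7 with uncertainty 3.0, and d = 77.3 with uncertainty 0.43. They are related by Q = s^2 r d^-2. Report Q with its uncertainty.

For a monomial Q ∝ s^2, r, d^-2, fractional errors add in quadrature:
  (2·δs/s)² = (2×0.0623)² = 0.0155;  (1·δr/r)² = (1×0.0334)² = 0.00112;  (-2·δd/d)² = (-2×0.00556)² = 0.000124
δQ/Q = √(0.0168) = 0.129
Q = 12.5, so δQ = 0.129 × 12.5 = 1.62.

12.5 ± 1.62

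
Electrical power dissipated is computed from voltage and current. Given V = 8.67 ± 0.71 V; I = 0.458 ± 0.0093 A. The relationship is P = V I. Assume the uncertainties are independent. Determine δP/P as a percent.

8.44%

P is a product of powers, so relative uncertainties combine in quadrature:
  (1·δV/V)² = (1×0.0819)² = 0.00671;  (1·δI/I)² = (1×0.0203)² = 0.000412
δP/P = √(0.00712) = 0.0844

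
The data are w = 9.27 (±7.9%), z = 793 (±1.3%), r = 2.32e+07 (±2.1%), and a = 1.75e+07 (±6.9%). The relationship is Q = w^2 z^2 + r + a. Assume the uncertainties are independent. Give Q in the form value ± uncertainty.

(9.47 ± 0.875) × 10^7

Let p = w^2·z^2 = 5.4e+07. δp/p = √((2·δw/w)² + (2·δz/z)²) = √(0.0250 + 0.000676) = 0.160, so δp = 8.65e+06.
Q = p + r + a: δQ = √(δp² + δr² + δa²) = √(7.49e+13 + 2.37e+11 + 1.46e+12) = 8.75e+06
Q = 9.47e+07.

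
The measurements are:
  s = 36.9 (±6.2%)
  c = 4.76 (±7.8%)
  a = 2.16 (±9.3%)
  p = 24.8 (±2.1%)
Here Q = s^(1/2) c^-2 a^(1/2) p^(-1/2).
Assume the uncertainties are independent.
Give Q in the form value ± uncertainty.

Q is a product of powers, so relative uncertainties combine in quadrature:
  (½·δs/s)² = (0.5×0.0620)² = 0.000961;  (-2·δc/c)² = (-2×0.0780)² = 0.0243;  (½·δa/a)² = (0.5×0.0930)² = 0.00216;  (−½·δp/p)² = (-0.5×0.0210)² = 0.000110
δQ/Q = √(0.0276) = 0.166
Q = 0.0791, so δQ = 0.166 × 0.0791 = 0.0131.

0.0791 ± 0.0131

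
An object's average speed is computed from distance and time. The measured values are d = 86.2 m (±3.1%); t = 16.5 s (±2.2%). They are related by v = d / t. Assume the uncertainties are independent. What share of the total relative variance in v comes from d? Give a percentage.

(δv/v)² = (1·δd/d)² + (-1·δt/t)²
  d term: (1×0.0310)² = 0.000961
  t term: (-1×0.0220)² = 0.000484
Total = 0.00145. Share from d = 0.000961/0.00145 = 0.665.

66.5%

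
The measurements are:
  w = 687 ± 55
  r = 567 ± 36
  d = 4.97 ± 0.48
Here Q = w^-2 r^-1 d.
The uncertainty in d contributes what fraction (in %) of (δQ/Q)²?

23.9%

(δQ/Q)² = (-2·δw/w)² + (-1·δr/r)² + (1·δd/d)²
  w term: (-2×0.0801)² = 0.0256
  r term: (-1×0.0635)² = 0.00403
  d term: (1×0.0966)² = 0.00933
Total = 0.0390. Share from d = 0.00933/0.0390 = 0.239.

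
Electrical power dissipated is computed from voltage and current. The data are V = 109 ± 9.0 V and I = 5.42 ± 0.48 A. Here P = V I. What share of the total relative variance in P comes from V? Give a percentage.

(δP/P)² = (1·δV/V)² + (1·δI/I)²
  V term: (1×0.0826)² = 0.00682
  I term: (1×0.0886)² = 0.00784
Total = 0.0147. Share from V = 0.00682/0.0147 = 0.465.

46.5%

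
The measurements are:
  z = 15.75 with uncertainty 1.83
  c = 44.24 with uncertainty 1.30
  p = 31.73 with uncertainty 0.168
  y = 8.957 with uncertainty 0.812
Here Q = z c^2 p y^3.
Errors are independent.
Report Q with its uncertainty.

Products/powers → add relative errors in quadrature, weighted by exponent:
  (1·δz/z)² = (1×0.116)² = 0.0135;  (2·δc/c)² = (2×0.0294)² = 0.00345;  (1·δp/p)² = (1×0.00529)² = 2.8e-05;  (3·δy/y)² = (3×0.0907)² = 0.0740
δQ/Q = √(0.0909) = 0.302
Q = 7.029e+08, so δQ = 0.302 × 7.029e+08 = 2.12e+08.

(7.029 ± 2.12) × 10^8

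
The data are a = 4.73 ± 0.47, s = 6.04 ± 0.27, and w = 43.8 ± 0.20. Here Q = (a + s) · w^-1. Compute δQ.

0.0124

Let u = a + s = 10.8. δu = √(δa² + δs²) = √(0.221 + 0.0729) = 0.542, so δu/u = 0.0503.
Q is then a monomial in u, w:
δQ/Q = √((δu/u)² + (-1·δw/w)²) = √(0.00253 + 2.09e-05) = 0.0505
Q = 0.246, so δQ = 0.0505 × 0.246 = 0.0124.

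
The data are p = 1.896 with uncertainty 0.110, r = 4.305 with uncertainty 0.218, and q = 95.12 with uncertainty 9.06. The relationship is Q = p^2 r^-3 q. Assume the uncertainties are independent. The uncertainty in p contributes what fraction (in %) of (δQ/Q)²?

(δQ/Q)² = (2·δp/p)² + (-3·δr/r)² + (1·δq/q)²
  p term: (2×0.0580)² = 0.0135
  r term: (-3×0.0506)² = 0.0231
  q term: (1×0.0952)² = 0.00907
Total = 0.0456. Share from p = 0.0135/0.0456 = 0.295.

29.5%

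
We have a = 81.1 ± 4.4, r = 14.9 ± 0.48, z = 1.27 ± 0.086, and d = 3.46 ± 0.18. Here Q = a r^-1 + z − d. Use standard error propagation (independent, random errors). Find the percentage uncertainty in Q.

12.2%

Let p = a·r^-1 = 5.44. δp/p = √((1·δa/a)² + (-1·δr/r)²) = √(0.00294 + 0.00104) = 0.0631, so δp = 0.343.
Q = p + z − d: δQ = √(δp² + δz² + δd²) = √(0.118 + 0.00740 + 0.0324) = 0.397
Q = 3.25, so δQ/Q = 0.397/3.25 = 0.122.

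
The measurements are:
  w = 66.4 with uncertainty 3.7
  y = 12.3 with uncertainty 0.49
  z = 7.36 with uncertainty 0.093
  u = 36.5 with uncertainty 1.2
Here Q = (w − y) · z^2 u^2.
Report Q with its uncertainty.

Let h = w − y = 54.1. δh = √(δw² + δy²) = √(13.7 + 0.240) = 3.73, so δh/h = 0.0690.
Q is then a monomial in h, z, u:
δQ/Q = √((δh/h)² + (2·δz/z)² + (2·δu/u)²) = √(0.00476 + 0.000639 + 0.00432) = 0.0986
Q = 3.9e+06, so δQ = 0.0986 × 3.9e+06 = 3.85e+05.

(3.90 ± 0.385) × 10^6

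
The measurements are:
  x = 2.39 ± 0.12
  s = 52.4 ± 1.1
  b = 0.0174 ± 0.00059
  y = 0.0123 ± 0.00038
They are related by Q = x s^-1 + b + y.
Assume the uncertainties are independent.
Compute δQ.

0.00258

Let p = x·s^-1 = 0.0456. δp/p = √((1·δx/x)² + (-1·δs/s)²) = √(0.00252 + 0.000441) = 0.0544, so δp = 0.00248.
Q = p + b + y: δQ = √(δp² + δb² + δy²) = √(6.16e-06 + 3.48e-07 + 1.44e-07) = 0.00258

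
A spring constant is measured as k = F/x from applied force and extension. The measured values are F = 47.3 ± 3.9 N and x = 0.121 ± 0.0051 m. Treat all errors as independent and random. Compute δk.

36.2 N/m

Since k is a product/quotient, work with relative uncertainties:
  (1·δF/F)² = (1×0.0825)² = 0.00680;  (-1·δx/x)² = (-1×0.0421)² = 0.00178
δk/k = √(0.00857) = 0.0926
k = 391 N/m, so δk = 0.0926 × 391 = 36.2 N/m.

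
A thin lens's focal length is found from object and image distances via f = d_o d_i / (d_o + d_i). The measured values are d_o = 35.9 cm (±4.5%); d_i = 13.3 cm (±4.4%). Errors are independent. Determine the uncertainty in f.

∂f/∂d_o = (d_i/(d_o+d_i))² = 0.0731;  ∂f/∂d_i = (d_o/(d_o+d_i))² = 0.532
δf = √((∂f/∂d_o · δd_o)² + (∂f/∂d_i · δd_i)²) = √(0.0139 + 0.0971) = 0.333 cm

0.333 cm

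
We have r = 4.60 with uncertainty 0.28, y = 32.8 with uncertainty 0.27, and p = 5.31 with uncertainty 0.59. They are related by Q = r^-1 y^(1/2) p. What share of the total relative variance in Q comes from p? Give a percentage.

(δQ/Q)² = (-1·δr/r)² + (½·δy/y)² + (1·δp/p)²
  r term: (-1×0.0609)² = 0.00371
  y term: (0.5×0.00823)² = 1.69e-05
  p term: (1×0.111)² = 0.0123
Total = 0.0161. Share from p = 0.0123/0.0161 = 0.768.

76.8%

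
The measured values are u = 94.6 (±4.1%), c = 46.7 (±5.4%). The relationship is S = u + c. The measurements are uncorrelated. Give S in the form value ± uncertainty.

141 ± 4.63

For a sum/difference, combine absolute errors in quadrature:
  (δu)² = 15.0;  (δc)² = 6.36
δS = √(21.4) = 4.63
S = 141.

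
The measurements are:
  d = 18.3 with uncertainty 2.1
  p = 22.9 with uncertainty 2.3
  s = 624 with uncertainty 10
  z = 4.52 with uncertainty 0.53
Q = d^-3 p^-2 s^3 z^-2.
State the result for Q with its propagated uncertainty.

Each factor contributes (exponent × relative error)² to (δQ/Q)²:
  (-3·δd/d)² = (-3×0.115)² = 0.119;  (-2·δp/p)² = (-2×0.100)² = 0.0404;  (3·δs/s)² = (3×0.0160)² = 0.00231;  (-2·δz/z)² = (-2×0.117)² = 0.0550
δQ/Q = √(0.216) = 0.465
Q = 3.70, so δQ = 0.465 × 3.70 = 1.72.

3.70 ± 1.72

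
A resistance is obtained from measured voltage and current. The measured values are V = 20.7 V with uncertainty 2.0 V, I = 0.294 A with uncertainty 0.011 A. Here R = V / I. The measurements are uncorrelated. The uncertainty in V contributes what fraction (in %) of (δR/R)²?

(δR/R)² = (1·δV/V)² + (-1·δI/I)²
  V term: (1×0.0966)² = 0.00934
  I term: (-1×0.0374)² = 0.00140
Total = 0.0107. Share from V = 0.00934/0.0107 = 0.870.

87.0%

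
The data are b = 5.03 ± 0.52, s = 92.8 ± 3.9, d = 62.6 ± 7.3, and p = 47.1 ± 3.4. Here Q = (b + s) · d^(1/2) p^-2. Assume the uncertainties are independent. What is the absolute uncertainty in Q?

0.0561

Let u = b + s = 97.8. δu = √(δb² + δs²) = √(0.270 + 15.2) = 3.93, so δu/u = 0.0402.
Q is then a monomial in u, d, p:
δQ/Q = √((δu/u)² + (½·δd/d)² + (-2·δp/p)²) = √(0.00162 + 0.00340 + 0.0208) = 0.161
Q = 0.349, so δQ = 0.161 × 0.349 = 0.0561.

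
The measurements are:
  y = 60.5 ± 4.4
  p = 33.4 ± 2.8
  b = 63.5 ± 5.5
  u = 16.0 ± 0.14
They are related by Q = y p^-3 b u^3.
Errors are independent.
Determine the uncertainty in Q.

Relative error in a monomial: (δQ/Q)² = Σ (nᵢ · δxᵢ/xᵢ)².
  (1·δy/y)² = (1×0.0727)² = 0.00529;  (-3·δp/p)² = (-3×0.0838)² = 0.0633;  (1·δb/b)² = (1×0.0866)² = 0.00750;  (3·δu/u)² = (3×0.00875)² = 0.000689
δQ/Q = √(0.0767) = 0.277
Q = 422, so δQ = 0.277 × 422 = 117.

117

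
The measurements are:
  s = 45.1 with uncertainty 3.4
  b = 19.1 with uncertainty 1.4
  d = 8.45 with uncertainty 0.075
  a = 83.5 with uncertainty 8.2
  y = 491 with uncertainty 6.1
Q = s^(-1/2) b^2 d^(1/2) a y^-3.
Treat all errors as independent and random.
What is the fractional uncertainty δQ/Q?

0.184

Q is a product of powers, so relative uncertainties combine in quadrature:
  (−½·δs/s)² = (-0.5×0.0754)² = 0.00142;  (2·δb/b)² = (2×0.0733)² = 0.0215;  (½·δd/d)² = (0.5×0.00888)² = 1.97e-05;  (1·δa/a)² = (1×0.0982)² = 0.00964;  (-3·δy/y)² = (-3×0.0124)² = 0.00139
δQ/Q = √(0.0340) = 0.184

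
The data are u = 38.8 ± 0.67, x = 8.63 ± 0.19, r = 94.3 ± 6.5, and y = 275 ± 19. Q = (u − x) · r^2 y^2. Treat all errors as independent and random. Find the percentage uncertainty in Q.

Let w = u − x = 30.2. δw = √(δu² + δx²) = √(0.449 + 0.0361) = 0.696, so δw/w = 0.0231.
Q is then a monomial in w, r, y:
δQ/Q = √((δw/w)² + (2·δr/r)² + (2·δy/y)²) = √(0.000533 + 0.0190 + 0.0191) = 0.197

19.7%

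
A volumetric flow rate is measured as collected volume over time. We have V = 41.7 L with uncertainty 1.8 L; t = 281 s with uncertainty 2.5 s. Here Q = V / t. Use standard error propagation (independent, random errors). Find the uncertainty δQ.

0.00654 L/s

Q is a product of powers, so relative uncertainties combine in quadrature:
  (1·δV/V)² = (1×0.0432)² = 0.00186;  (-1·δt/t)² = (-1×0.00890)² = 7.92e-05
δQ/Q = √(0.00194) = 0.0441
Q = 0.148 L/s, so δQ = 0.0441 × 0.148 = 0.00654 L/s.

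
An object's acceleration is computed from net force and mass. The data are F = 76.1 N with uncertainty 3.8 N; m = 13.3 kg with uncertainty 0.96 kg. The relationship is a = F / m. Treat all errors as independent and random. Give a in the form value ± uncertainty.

5.72 ± 0.502 m/s^2

Relative error in a monomial: (δa/a)² = Σ (nᵢ · δxᵢ/xᵢ)².
  (1·δF/F)² = (1×0.0499)² = 0.00249;  (-1·δm/m)² = (-1×0.0722)² = 0.00521
δa/a = √(0.00770) = 0.0878
a = 5.72 m/s^2, so δa = 0.0878 × 5.72 = 0.502 m/s^2.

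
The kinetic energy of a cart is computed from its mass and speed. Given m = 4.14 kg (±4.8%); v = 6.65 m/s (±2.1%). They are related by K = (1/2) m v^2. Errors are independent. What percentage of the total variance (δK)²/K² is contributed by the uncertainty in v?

43.4%

(δK/K)² = (1·δm/m)² + (2·δv/v)²
  m term: (1×0.0480)² = 0.00230
  v term: (2×0.0210)² = 0.00176
Total = 0.00407. Share from v = 0.00176/0.00407 = 0.434.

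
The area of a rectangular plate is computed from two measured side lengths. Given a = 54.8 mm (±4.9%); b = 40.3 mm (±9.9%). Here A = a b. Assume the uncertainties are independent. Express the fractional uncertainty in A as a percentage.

11.0%

Relative error in a monomial: (δA/A)² = Σ (nᵢ · δxᵢ/xᵢ)².
  (1·δa/a)² = (1×0.0490)² = 0.00240;  (1·δb/b)² = (1×0.0990)² = 0.00980
δA/A = √(0.0122) = 0.110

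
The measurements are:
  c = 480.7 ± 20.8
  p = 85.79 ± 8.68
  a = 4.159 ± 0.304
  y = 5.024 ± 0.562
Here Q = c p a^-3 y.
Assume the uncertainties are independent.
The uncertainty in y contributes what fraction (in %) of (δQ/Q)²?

(δQ/Q)² = (1·δc/c)² + (1·δp/p)² + (-3·δa/a)² + (1·δy/y)²
  c term: (1×0.0433)² = 0.00187
  p term: (1×0.101)² = 0.0102
  a term: (-3×0.0731)² = 0.0481
  y term: (1×0.112)² = 0.0125
Total = 0.0727. Share from y = 0.0125/0.0727 = 0.172.

17.2%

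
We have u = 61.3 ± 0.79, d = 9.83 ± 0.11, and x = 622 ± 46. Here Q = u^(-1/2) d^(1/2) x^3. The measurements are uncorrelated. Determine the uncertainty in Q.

2.14e+07

Relative error in a monomial: (δQ/Q)² = Σ (nᵢ · δxᵢ/xᵢ)².
  (−½·δu/u)² = (-0.5×0.0129)² = 4.15e-05;  (½·δd/d)² = (0.5×0.0112)² = 3.13e-05;  (3·δx/x)² = (3×0.0740)² = 0.0492
δQ/Q = √(0.0493) = 0.222
Q = 9.64e+07, so δQ = 0.222 × 9.64e+07 = 2.14e+07.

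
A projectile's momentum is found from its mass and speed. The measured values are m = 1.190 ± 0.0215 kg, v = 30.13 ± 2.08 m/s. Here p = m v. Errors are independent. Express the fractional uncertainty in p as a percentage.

7.14%

Relative error in a monomial: (δp/p)² = Σ (nᵢ · δxᵢ/xᵢ)².
  (1·δm/m)² = (1×0.0181)² = 0.000326;  (1·δv/v)² = (1×0.0690)² = 0.00477
δp/p = √(0.00509) = 0.0714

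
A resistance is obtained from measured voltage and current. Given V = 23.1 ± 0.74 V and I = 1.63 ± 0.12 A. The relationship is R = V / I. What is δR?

For a monomial R ∝ V, I^-1, fractional errors add in quadrature:
  (1·δV/V)² = (1×0.0320)² = 0.00103;  (-1·δI/I)² = (-1×0.0736)² = 0.00542
δR/R = √(0.00645) = 0.0803
R = 14.2 Ω, so δR = 0.0803 × 14.2 = 1.14 Ω.

1.14 Ω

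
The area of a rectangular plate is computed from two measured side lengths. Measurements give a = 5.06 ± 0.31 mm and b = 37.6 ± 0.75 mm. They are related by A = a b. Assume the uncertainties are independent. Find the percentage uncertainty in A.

6.44%

Relative error in a monomial: (δA/A)² = Σ (nᵢ · δxᵢ/xᵢ)².
  (1·δa/a)² = (1×0.0613)² = 0.00375;  (1·δb/b)² = (1×0.0199)² = 0.000398
δA/A = √(0.00415) = 0.0644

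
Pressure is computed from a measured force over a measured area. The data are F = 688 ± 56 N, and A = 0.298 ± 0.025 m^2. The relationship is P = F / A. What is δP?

270 Pa

For a monomial P ∝ F, A^-1, fractional errors add in quadrature:
  (1·δF/F)² = (1×0.0814)² = 0.00663;  (-1·δA/A)² = (-1×0.0839)² = 0.00704
δP/P = √(0.0137) = 0.117
P = 2310 Pa, so δP = 0.117 × 2310 = 270 Pa.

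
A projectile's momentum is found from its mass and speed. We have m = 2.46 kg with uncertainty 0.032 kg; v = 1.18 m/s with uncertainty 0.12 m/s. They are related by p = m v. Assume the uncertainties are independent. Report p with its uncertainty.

2.90 ± 0.298 kg·m/s

Products/powers → add relative errors in quadrature, weighted by exponent:
  (1·δm/m)² = (1×0.0130)² = 0.000169;  (1·δv/v)² = (1×0.102)² = 0.0103
δp/p = √(0.0105) = 0.103
p = 2.90 kg·m/s, so δp = 0.103 × 2.90 = 0.298 kg·m/s.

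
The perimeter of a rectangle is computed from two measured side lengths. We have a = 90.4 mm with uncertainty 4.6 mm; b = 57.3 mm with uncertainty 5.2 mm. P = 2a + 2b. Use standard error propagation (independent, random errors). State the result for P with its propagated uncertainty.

P is a linear combination, so absolute uncertainties add in quadrature:
  (2·δa)² = 84.6;  (2·δb)² = 108
δP = √(193) = 13.9 mm
P = 295 mm.

295 ± 13.9 mm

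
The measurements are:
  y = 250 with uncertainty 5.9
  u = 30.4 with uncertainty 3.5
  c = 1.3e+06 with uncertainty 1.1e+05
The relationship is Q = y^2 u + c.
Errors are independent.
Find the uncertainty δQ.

2.61e+05

Let p = y^2·u = 1.9e+06. δp/p = √((2·δy/y)² + (1·δu/u)²) = √(0.00223 + 0.0133) = 0.124, so δp = 2.36e+05.
Q = p + c: δQ = √(δp² + δc²) = √(5.59e+10 + 1.21e+10) = 2.61e+05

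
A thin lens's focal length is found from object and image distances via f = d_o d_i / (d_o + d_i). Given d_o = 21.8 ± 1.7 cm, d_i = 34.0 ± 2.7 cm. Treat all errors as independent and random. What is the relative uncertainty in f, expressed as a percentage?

5.67%

∂f/∂d_o = (d_i/(d_o+d_i))² = 0.371;  ∂f/∂d_i = (d_o/(d_o+d_i))² = 0.153
δf = √((∂f/∂d_o · δd_o)² + (∂f/∂d_i · δd_i)²) = √(0.398 + 0.170) = 0.754 cm
f = 13.3 cm, so δf/f = 0.754/13.3 = 0.0567.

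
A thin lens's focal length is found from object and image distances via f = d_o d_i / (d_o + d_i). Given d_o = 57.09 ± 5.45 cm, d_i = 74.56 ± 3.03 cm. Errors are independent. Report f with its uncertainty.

∂f/∂d_o = (d_i/(d_o+d_i))² = 0.321;  ∂f/∂d_i = (d_o/(d_o+d_i))² = 0.188
δf = √((∂f/∂d_o · δd_o)² + (∂f/∂d_i · δd_i)²) = √(3.06 + 0.325) = 1.84 cm
f = 32.33 cm.

32.33 ± 1.84 cm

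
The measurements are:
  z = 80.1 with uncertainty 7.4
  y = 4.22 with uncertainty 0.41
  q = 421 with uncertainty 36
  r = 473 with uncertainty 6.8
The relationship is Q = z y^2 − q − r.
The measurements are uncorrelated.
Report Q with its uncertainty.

Let p = z·y^2 = 1430. δp/p = √((1·δz/z)² + (2·δy/y)²) = √(0.00853 + 0.0378) = 0.215, so δp = 307.
Q = p − q − r: δQ = √(δp² + δq² + δr²) = √(94200 + 1300 + 46.2) = 309
Q = 532.

532 ± 309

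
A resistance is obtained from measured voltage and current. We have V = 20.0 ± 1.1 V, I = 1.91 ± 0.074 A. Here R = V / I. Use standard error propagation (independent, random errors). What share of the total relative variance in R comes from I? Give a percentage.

33.2%

(δR/R)² = (1·δV/V)² + (-1·δI/I)²
  V term: (1×0.0550)² = 0.00303
  I term: (-1×0.0387)² = 0.00150
Total = 0.00453. Share from I = 0.00150/0.00453 = 0.332.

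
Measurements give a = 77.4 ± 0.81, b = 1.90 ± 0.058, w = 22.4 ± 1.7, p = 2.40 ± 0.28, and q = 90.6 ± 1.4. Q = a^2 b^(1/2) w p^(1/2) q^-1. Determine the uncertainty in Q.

For a monomial Q ∝ a^2, b^(1/2), w, p^(1/2), q^-1, fractional errors add in quadrature:
  (2·δa/a)² = (2×0.0105)² = 0.000438;  (½·δb/b)² = (0.5×0.0305)² = 0.000233;  (1·δw/w)² = (1×0.0759)² = 0.00576;  (½·δp/p)² = (0.5×0.117)² = 0.00340;  (-1·δq/q)² = (-1×0.0155)² = 0.000239
δQ/Q = √(0.0101) = 0.100
Q = 3160, so δQ = 0.100 × 3160 = 317.

317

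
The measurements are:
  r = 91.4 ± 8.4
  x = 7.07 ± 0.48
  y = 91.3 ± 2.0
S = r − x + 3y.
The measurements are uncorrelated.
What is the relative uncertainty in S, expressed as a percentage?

Sums and differences: (δS)² = Σ (cᵢ δxᵢ)².
  (δr)² = 70.6;  (δx)² = 0.230;  (3·δy)² = 36.0
δS = √(107) = 10.3
S = 358, so δS/S = 10.3/358 = 0.0288.

2.88%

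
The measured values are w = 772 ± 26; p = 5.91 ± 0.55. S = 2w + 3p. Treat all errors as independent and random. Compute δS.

For a sum/difference, combine absolute errors in quadrature:
  (2·δw)² = 2700;  (3·δp)² = 2.72
δS = √(2710) = 52.0

52.0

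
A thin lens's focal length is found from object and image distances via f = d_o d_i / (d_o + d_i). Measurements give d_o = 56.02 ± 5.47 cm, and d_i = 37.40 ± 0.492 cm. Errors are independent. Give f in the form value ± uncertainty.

∂f/∂d_o = (d_i/(d_o+d_i))² = 0.160;  ∂f/∂d_i = (d_o/(d_o+d_i))² = 0.360
δf = √((∂f/∂d_o · δd_o)² + (∂f/∂d_i · δd_i)²) = √(0.769 + 0.0313) = 0.894 cm
f = 22.43 cm.

22.43 ± 0.894 cm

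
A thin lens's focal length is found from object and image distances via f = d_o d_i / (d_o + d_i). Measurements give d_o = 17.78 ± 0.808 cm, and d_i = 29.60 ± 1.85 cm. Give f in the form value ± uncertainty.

11.11 ± 0.409 cm

∂f/∂d_o = (d_i/(d_o+d_i))² = 0.390;  ∂f/∂d_i = (d_o/(d_o+d_i))² = 0.141
δf = √((∂f/∂d_o · δd_o)² + (∂f/∂d_i · δd_i)²) = √(0.0995 + 0.0679) = 0.409 cm
f = 11.11 cm.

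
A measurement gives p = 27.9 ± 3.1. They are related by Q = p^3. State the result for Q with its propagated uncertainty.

21700 ± 7240

Since Q is a product/quotient, work with relative uncertainties:
  (3·δp/p)² = (3×0.111)² = 0.111
δQ/Q = √(0.111) = 0.333
Q = 21700, so δQ = 0.333 × 21700 = 7240.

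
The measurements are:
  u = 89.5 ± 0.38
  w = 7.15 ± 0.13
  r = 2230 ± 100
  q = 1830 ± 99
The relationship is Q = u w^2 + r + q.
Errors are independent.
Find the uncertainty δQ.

Let p = u·w^2 = 4580. δp/p = √((1·δu/u)² + (2·δw/w)²) = √(1.8e-05 + 0.00132) = 0.0366, so δp = 168.
Q = p + r + q: δQ = √(δp² + δr² + δq²) = √(28100 + 10000 + 9800) = 219

219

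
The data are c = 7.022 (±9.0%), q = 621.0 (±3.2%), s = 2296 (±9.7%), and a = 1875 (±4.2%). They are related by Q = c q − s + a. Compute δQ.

479

Let p = c·q = 4361. δp/p = √((1·δc/c)² + (1·δq/q)²) = √(0.00810 + 0.00102) = 0.0955, so δp = 417.
Q = p − s + a: δQ = √(δp² + δs² + δa²) = √(1.73e+05 + 49600 + 6200) = 479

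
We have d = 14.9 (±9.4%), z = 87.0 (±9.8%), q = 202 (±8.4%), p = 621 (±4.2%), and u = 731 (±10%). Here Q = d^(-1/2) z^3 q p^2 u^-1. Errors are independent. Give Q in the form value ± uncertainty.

(1.82 ± 0.610) × 10^10

Products/powers → add relative errors in quadrature, weighted by exponent:
  (−½·δd/d)² = (-0.5×0.0940)² = 0.00221;  (3·δz/z)² = (3×0.0980)² = 0.0864;  (1·δq/q)² = (1×0.0840)² = 0.00706;  (2·δp/p)² = (2×0.0420)² = 0.00706;  (-1·δu/u)² = (-1×0.100)² = 0.0100
δQ/Q = √(0.113) = 0.336
Q = 1.82e+10, so δQ = 0.336 × 1.82e+10 = 6.1e+09.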